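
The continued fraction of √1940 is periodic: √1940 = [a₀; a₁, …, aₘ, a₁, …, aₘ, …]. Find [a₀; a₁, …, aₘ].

a₀ = ⌊√1940⌋ = 44.

[44; 22, 88]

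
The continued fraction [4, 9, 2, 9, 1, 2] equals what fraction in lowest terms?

Fold from the inside: start with 2/1.
  1 + 1/2 = 3/2
  9 + 2/3 = 29/3
  2 + 3/29 = 61/29
  9 + 29/61 = 578/61
  4 + 61/578 = 2373/578

2373/578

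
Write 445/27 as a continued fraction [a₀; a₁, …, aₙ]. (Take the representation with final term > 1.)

[16; 2, 13]

445 = 16×27 + 13
27 = 2×13 + 1
13 = 13×1 + 0  (stop)
So 445/27 = [16; 2, 13].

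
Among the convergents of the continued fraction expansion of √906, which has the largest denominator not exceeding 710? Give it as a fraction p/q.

√906 = [30; 10, 60, …] (period length 2).
Convergents:
  p_0/q_0 = 30/1
  p_1/q_1 = 301/10
  p_2/q_2 = 18090/601
  p_3/q_3 = 181201/6020
q_2 = 601 ≤ 710 < 6020 = q_3, so the answer is 18090/601.

18090/601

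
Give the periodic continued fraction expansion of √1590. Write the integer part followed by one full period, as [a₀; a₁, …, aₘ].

[39; 1, 6, 1, 78]

a₀ = ⌊√1590⌋ = 39.
With m₀=0, d₀=1 and mₖ₊₁ = dₖaₖ − mₖ, dₖ₊₁ = (n − mₖ₊₁²)/dₖ, aₖ₊₁ = ⌊(a₀+mₖ₊₁)/dₖ₊₁⌋:
  k=1: m=39, d=69, a=1
  k=2: m=30, d=10, a=6
  k=3: m=30, d=69, a=1
  k=4: m=39, d=1, a=78
d=1 and a=2a₀=78 at k=4, so the next step gives (m, d) = (39, 69) again — its k=1 value — and the period has length 4.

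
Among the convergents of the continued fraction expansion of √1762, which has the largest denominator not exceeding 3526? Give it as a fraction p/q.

√1762 = [41; 1, 40, 1, 82, …] (period length 4).
Convergents:
  p_0/q_0 = 41/1
  p_1/q_1 = 42/1
  p_2/q_2 = 1721/41
  p_3/q_3 = 1763/42
  p_4/q_4 = 146287/3485
  p_5/q_5 = 148050/3527
q_4 = 3485 ≤ 3526 < 3527 = q_5, so the answer is 146287/3485.

146287/3485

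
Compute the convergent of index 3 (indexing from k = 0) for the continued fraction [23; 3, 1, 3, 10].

349/15

Using pₖ = aₖpₖ₋₁ + pₖ₋₂, qₖ = aₖqₖ₋₁ + qₖ₋₂ (with p₋₁=1, p₋₂=0, q₋₁=0, q₋₂=1):
  k=0: a=23, p=23, q=1
  k=1: a=3, p=70, q=3
  k=2: a=1, p=93, q=4
  k=3: a=3, p=349, q=15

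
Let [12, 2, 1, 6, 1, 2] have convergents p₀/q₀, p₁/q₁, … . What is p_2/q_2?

37/3

Using pₖ = aₖpₖ₋₁ + pₖ₋₂, qₖ = aₖqₖ₋₁ + qₖ₋₂ (with p₋₁=1, p₋₂=0, q₋₁=0, q₋₂=1):
  k=0: a=12, p=12, q=1
  k=1: a=2, p=25, q=2
  k=2: a=1, p=37, q=3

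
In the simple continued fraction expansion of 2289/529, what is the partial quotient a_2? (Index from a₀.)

17

2289 = 4·529 + 173   →  a_0 = 4
529 = 3·173 + 10   →  a_1 = 3
173 = 17·10 + 3   →  a_2 = 17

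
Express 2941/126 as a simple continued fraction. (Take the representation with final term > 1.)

[23; 2, 1, 13, 3]

2941 = 23×126 + 43
126 = 2×43 + 40
43 = 1×40 + 3
40 = 13×3 + 1
3 = 3×1 + 0  (stop)
So 2941/126 = [23; 2, 1, 13, 3].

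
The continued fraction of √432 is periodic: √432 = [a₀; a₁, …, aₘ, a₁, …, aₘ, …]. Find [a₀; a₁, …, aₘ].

[20; 1, 3, 1, 1, 1, 3, 1, 40]

a₀ = ⌊√432⌋ = 20.
With m₀=0, d₀=1 and mₖ₊₁ = dₖaₖ − mₖ, dₖ₊₁ = (n − mₖ₊₁²)/dₖ, aₖ₊₁ = ⌊(a₀+mₖ₊₁)/dₖ₊₁⌋:
  k=1: m=20, d=32, a=1
  k=2: m=12, d=9, a=3
  k=3: m=15, d=23, a=1
  k=4: m=8, d=16, a=1
  k=5: m=8, d=23, a=1
  k=6: m=15, d=9, a=3
  k=7: m=12, d=32, a=1
  k=8: m=20, d=1, a=40
d=1 and a=2a₀=40 at k=8, so the next step gives (m, d) = (20, 32) again — its k=1 value — and the period has length 8.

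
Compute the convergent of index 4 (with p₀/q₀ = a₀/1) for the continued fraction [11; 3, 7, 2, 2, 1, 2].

Using pₖ = aₖpₖ₋₁ + pₖ₋₂, qₖ = aₖqₖ₋₁ + qₖ₋₂ (with p₋₁=1, p₋₂=0, q₋₁=0, q₋₂=1):
  k=0: a=11, p=11, q=1
  k=1: a=3, p=34, q=3
  k=2: a=7, p=249, q=22
  k=3: a=2, p=532, q=47
  k=4: a=2, p=1313, q=116

1313/116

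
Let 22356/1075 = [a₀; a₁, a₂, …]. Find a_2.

3

22356 = 20·1075 + 856   →  a_0 = 20
1075 = 1·856 + 219   →  a_1 = 1
856 = 3·219 + 199   →  a_2 = 3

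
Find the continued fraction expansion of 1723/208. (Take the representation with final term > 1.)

[8; 3, 1, 1, 9, 3]

1723 = 8·208 + 59
208 = 3·59 + 31
59 = 1·31 + 28
31 = 1·28 + 3
28 = 9·3 + 1
3 = 3·1 + 0  (stop)
So 1723/208 = [8; 3, 1, 1, 9, 3].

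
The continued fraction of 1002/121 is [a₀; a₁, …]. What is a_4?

1002 = 8·121 + 34   →  a_0 = 8
121 = 3·34 + 19   →  a_1 = 3
34 = 1·19 + 15   →  a_2 = 1
19 = 1·15 + 4   →  a_3 = 1
15 = 3·4 + 3   →  a_4 = 3

3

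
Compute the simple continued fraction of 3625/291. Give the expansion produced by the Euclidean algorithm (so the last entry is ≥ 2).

3625 = 12×291 + 133
291 = 2×133 + 25
133 = 5×25 + 8
25 = 3×8 + 1
8 = 8×1 + 0  (stop)
So 3625/291 = [12; 2, 5, 3, 8].

[12; 2, 5, 3, 8]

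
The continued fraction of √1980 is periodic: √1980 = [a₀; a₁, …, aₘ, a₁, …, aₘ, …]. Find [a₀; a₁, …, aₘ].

[44; 2, 88]

a₀ = ⌊√1980⌋ = 44.
With m₀=0, d₀=1 and mₖ₊₁ = dₖaₖ − mₖ, dₖ₊₁ = (n − mₖ₊₁²)/dₖ, aₖ₊₁ = ⌊(a₀+mₖ₊₁)/dₖ₊₁⌋:
  k=1: m=44, d=44, a=2
  k=2: m=44, d=1, a=88
d=1 and a=2a₀=88 at k=2, so the next step gives (m, d) = (44, 44) again — its k=1 value — and the period has length 2.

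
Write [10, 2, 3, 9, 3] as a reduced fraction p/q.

2107/202

Fold from the inside: start with 3/1.
  9 + 1/3 = 28/3
  3 + 3/28 = 87/28
  2 + 28/87 = 202/87
  10 + 87/202 = 2107/202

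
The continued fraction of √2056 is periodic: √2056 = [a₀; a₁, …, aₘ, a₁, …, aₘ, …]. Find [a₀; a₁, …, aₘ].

a₀ = ⌊√2056⌋ = 45.
With m₀=0, d₀=1 and mₖ₊₁ = dₖaₖ − mₖ, dₖ₊₁ = (n − mₖ₊₁²)/dₖ, aₖ₊₁ = ⌊(a₀+mₖ₊₁)/dₖ₊₁⌋:
  k=1: m=45, d=31, a=2
  k=2: m=17, d=57, a=1
  k=3: m=40, d=8, a=10
  k=4: m=40, d=57, a=1
  k=5: m=17, d=31, a=2
  k=6: m=45, d=1, a=90
d=1 and a=2a₀=90 at k=6, so the next step gives (m, d) = (45, 31) again — its k=1 value — and the period has length 6.

[45; 2, 1, 10, 1, 2, 90]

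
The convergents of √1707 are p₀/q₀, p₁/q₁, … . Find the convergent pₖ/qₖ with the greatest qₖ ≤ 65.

√1707 = [41; 3, 6, 41, 6, 3, 82, …] (period length 6).
Convergents:
  p_0/q_0 = 41/1
  p_1/q_1 = 124/3
  p_2/q_2 = 785/19
  p_3/q_3 = 32309/782
q_2 = 19 ≤ 65 < 782 = q_3, so the answer is 785/19.

785/19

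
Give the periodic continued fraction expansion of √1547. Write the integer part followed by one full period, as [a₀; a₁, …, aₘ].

a₀ = ⌊√1547⌋ = 39.
With m₀=0, d₀=1 and mₖ₊₁ = dₖaₖ − mₖ, dₖ₊₁ = (n − mₖ₊₁²)/dₖ, aₖ₊₁ = ⌊(a₀+mₖ₊₁)/dₖ₊₁⌋:
  k=1: m=39, d=26, a=3
  k=2: m=39, d=1, a=78
d=1 and a=2a₀=78 at k=2, so the next step gives (m, d) = (39, 26) again — its k=1 value — and the period has length 2.

[39; 3, 78]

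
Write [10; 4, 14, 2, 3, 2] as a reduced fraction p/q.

Fold from the inside: start with 2/1.
  3 + 1/2 = 7/2
  2 + 2/7 = 16/7
  14 + 7/16 = 231/16
  4 + 16/231 = 940/231
  10 + 231/940 = 9631/940

9631/940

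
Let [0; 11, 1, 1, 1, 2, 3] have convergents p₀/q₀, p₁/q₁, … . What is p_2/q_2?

1/12

Using pₖ = aₖpₖ₋₁ + pₖ₋₂, qₖ = aₖqₖ₋₁ + qₖ₋₂ (with p₋₁=1, p₋₂=0, q₋₁=0, q₋₂=1):
  k=0: a=0, p=0, q=1
  k=1: a=11, p=1, q=11
  k=2: a=1, p=1, q=12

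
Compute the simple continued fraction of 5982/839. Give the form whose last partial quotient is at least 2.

[7; 7, 1, 2, 3, 3, 3]

5982 = 7·839 + 109
839 = 7·109 + 76
109 = 1·76 + 33
76 = 2·33 + 10
33 = 3·10 + 3
10 = 3·3 + 1
3 = 3·1 + 0  (stop)
So 5982/839 = [7; 7, 1, 2, 3, 3, 3].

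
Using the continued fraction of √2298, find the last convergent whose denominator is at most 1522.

72817/1519

√2298 = [47; 1, 14, 1, 94, …] (period length 4).
Convergents:
  p_0/q_0 = 47/1
  p_1/q_1 = 48/1
  p_2/q_2 = 719/15
  p_3/q_3 = 767/16
  p_4/q_4 = 72817/1519
  p_5/q_5 = 73584/1535
q_4 = 1519 ≤ 1522 < 1535 = q_5, so the answer is 72817/1519.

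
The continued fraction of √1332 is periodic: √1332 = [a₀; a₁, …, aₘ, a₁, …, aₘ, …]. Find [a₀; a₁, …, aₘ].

a₀ = ⌊√1332⌋ = 36.

[36; 2, 72]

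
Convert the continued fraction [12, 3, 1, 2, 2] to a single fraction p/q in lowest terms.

Using pₖ = aₖpₖ₋₁ + pₖ₋₂ and qₖ = aₖqₖ₋₁ + qₖ₋₂:
  k=0: a=12, p=12, q=1
  k=1: a=3, p=37, q=3
  k=2: a=1, p=49, q=4
  k=3: a=2, p=135, q=11
  k=4: a=2, p=319, q=26

319/26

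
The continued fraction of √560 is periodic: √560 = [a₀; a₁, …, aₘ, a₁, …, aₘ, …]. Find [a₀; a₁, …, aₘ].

[23; 1, 1, 1, 46]

a₀ = ⌊√560⌋ = 23.
With m₀=0, d₀=1 and mₖ₊₁ = dₖaₖ − mₖ, dₖ₊₁ = (n − mₖ₊₁²)/dₖ, aₖ₊₁ = ⌊(a₀+mₖ₊₁)/dₖ₊₁⌋:
  k=1: m=23, d=31, a=1
  k=2: m=8, d=16, a=1
  k=3: m=8, d=31, a=1
  k=4: m=23, d=1, a=46
d=1 and a=2a₀=46 at k=4, so the next step gives (m, d) = (23, 31) again — its k=1 value — and the period has length 4.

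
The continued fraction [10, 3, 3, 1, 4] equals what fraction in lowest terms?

639/62

Using pₖ = aₖpₖ₋₁ + pₖ₋₂ and qₖ = aₖqₖ₋₁ + qₖ₋₂:
  k=0: a=10, p=10, q=1
  k=1: a=3, p=31, q=3
  k=2: a=3, p=103, q=10
  k=3: a=1, p=134, q=13
  k=4: a=4, p=639, q=62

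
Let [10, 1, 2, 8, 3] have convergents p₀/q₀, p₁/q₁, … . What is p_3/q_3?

267/25

Using pₖ = aₖpₖ₋₁ + pₖ₋₂, qₖ = aₖqₖ₋₁ + qₖ₋₂ (with p₋₁=1, p₋₂=0, q₋₁=0, q₋₂=1):
  k=0: a=10, p=10, q=1
  k=1: a=1, p=11, q=1
  k=2: a=2, p=32, q=3
  k=3: a=8, p=267, q=25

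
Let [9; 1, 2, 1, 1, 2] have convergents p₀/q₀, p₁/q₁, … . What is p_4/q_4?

Using pₖ = aₖpₖ₋₁ + pₖ₋₂, qₖ = aₖqₖ₋₁ + qₖ₋₂ (with p₋₁=1, p₋₂=0, q₋₁=0, q₋₂=1):
  k=0: a=9, p=9, q=1
  k=1: a=1, p=10, q=1
  k=2: a=2, p=29, q=3
  k=3: a=1, p=39, q=4
  k=4: a=1, p=68, q=7

68/7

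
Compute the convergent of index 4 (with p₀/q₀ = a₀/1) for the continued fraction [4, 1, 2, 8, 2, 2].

Using pₖ = aₖpₖ₋₁ + pₖ₋₂, qₖ = aₖqₖ₋₁ + qₖ₋₂ (with p₋₁=1, p₋₂=0, q₋₁=0, q₋₂=1):
  k=0: a=4, p=4, q=1
  k=1: a=1, p=5, q=1
  k=2: a=2, p=14, q=3
  k=3: a=8, p=117, q=25
  k=4: a=2, p=248, q=53

248/53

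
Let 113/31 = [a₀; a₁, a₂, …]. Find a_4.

113 = 3·31 + 20   →  a_0 = 3
31 = 1·20 + 11   →  a_1 = 1
20 = 1·11 + 9   →  a_2 = 1
11 = 1·9 + 2   →  a_3 = 1
9 = 4·2 + 1   →  a_4 = 4

4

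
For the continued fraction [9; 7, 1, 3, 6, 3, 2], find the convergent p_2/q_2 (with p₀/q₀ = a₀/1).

73/8

Using pₖ = aₖpₖ₋₁ + pₖ₋₂, qₖ = aₖqₖ₋₁ + qₖ₋₂ (with p₋₁=1, p₋₂=0, q₋₁=0, q₋₂=1):
  k=0: a=9, p=9, q=1
  k=1: a=7, p=64, q=7
  k=2: a=1, p=73, q=8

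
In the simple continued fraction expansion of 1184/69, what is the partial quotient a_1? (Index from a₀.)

6

1184 = 17·69 + 11   →  a_0 = 17
69 = 6·11 + 3   →  a_1 = 6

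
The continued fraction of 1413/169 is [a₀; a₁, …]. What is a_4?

1413 = 8·169 + 61   →  a_0 = 8
169 = 2·61 + 47   →  a_1 = 2
61 = 1·47 + 14   →  a_2 = 1
47 = 3·14 + 5   →  a_3 = 3
14 = 2·5 + 4   →  a_4 = 2

2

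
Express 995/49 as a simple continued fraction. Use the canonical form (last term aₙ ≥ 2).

995 = 20*49 + 15
49 = 3*15 + 4
15 = 3*4 + 3
4 = 1*3 + 1
3 = 3*1 + 0  (stop)
So 995/49 = [20; 3, 3, 1, 3].

[20; 3, 3, 1, 3]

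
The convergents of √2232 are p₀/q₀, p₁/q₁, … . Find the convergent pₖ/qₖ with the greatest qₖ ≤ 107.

1937/41

√2232 = [47; 4, 10, 4, 94, …] (period length 4).
Convergents:
  p_0/q_0 = 47/1
  p_1/q_1 = 189/4
  p_2/q_2 = 1937/41
  p_3/q_3 = 7937/168
q_2 = 41 ≤ 107 < 168 = q_3, so the answer is 1937/41.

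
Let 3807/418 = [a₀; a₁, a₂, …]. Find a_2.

3

3807 = 9·418 + 45   →  a_0 = 9
418 = 9·45 + 13   →  a_1 = 9
45 = 3·13 + 6   →  a_2 = 3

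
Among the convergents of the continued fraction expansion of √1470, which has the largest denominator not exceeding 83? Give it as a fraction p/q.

1802/47

√1470 = [38; 2, 1, 14, 1, 2, 76, …] (period length 6).
Convergents:
  p_0/q_0 = 38/1
  p_1/q_1 = 77/2
  p_2/q_2 = 115/3
  p_3/q_3 = 1687/44
  p_4/q_4 = 1802/47
  p_5/q_5 = 5291/138
q_4 = 47 ≤ 83 < 138 = q_5, so the answer is 1802/47.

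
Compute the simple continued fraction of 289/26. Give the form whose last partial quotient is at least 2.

[11; 8, 1, 2]

289 = 11·26 + 3
26 = 8·3 + 2
3 = 1·2 + 1
2 = 2·1 + 0  (stop)
So 289/26 = [11; 8, 1, 2].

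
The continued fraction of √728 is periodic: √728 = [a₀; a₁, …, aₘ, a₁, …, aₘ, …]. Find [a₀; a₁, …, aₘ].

a₀ = ⌊√728⌋ = 26.

[26; 1, 52]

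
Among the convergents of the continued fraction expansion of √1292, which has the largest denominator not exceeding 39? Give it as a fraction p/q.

647/18

√1292 = [35; 1, 16, 1, 70, …] (period length 4).
Convergents:
  p_0/q_0 = 35/1
  p_1/q_1 = 36/1
  p_2/q_2 = 611/17
  p_3/q_3 = 647/18
  p_4/q_4 = 45901/1277
q_3 = 18 ≤ 39 < 1277 = q_4, so the answer is 647/18.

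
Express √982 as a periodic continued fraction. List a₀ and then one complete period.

[31; 2, 1, 30, 1, 2, 62]

a₀ = ⌊√982⌋ = 31.
With m₀=0, d₀=1 and mₖ₊₁ = dₖaₖ − mₖ, dₖ₊₁ = (n − mₖ₊₁²)/dₖ, aₖ₊₁ = ⌊(a₀+mₖ₊₁)/dₖ₊₁⌋:
  k=1: m=31, d=21, a=2
  k=2: m=11, d=41, a=1
  k=3: m=30, d=2, a=30
  k=4: m=30, d=41, a=1
  k=5: m=11, d=21, a=2
  k=6: m=31, d=1, a=62
d=1 and a=2a₀=62 at k=6, so the next step gives (m, d) = (31, 21) again — its k=1 value — and the period has length 6.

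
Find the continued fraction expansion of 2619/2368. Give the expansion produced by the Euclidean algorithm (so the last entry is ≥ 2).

[1; 9, 2, 3, 3, 3, 3]

2619 = 1·2368 + 251
2368 = 9·251 + 109
251 = 2·109 + 33
109 = 3·33 + 10
33 = 3·10 + 3
10 = 3·3 + 1
3 = 3·1 + 0  (stop)
So 2619/2368 = [1; 9, 2, 3, 3, 3, 3].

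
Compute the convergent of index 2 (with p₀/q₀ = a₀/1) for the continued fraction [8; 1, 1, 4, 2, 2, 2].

Using pₖ = aₖpₖ₋₁ + pₖ₋₂, qₖ = aₖqₖ₋₁ + qₖ₋₂ (with p₋₁=1, p₋₂=0, q₋₁=0, q₋₂=1):
  k=0: a=8, p=8, q=1
  k=1: a=1, p=9, q=1
  k=2: a=1, p=17, q=2

17/2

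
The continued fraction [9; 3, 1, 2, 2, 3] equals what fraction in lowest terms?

825/89

Using pₖ = aₖpₖ₋₁ + pₖ₋₂ and qₖ = aₖqₖ₋₁ + qₖ₋₂:
  k=0: a=9, p=9, q=1
  k=1: a=3, p=28, q=3
  k=2: a=1, p=37, q=4
  k=3: a=2, p=102, q=11
  k=4: a=2, p=241, q=26
  k=5: a=3, p=825, q=89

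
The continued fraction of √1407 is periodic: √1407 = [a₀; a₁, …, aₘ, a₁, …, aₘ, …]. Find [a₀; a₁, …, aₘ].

a₀ = ⌊√1407⌋ = 37.
With m₀=0, d₀=1 and mₖ₊₁ = dₖaₖ − mₖ, dₖ₊₁ = (n − mₖ₊₁²)/dₖ, aₖ₊₁ = ⌊(a₀+mₖ₊₁)/dₖ₊₁⌋:
  k=1: m=37, d=38, a=1
  k=2: m=1, d=37, a=1
  k=3: m=36, d=3, a=24
  k=4: m=36, d=37, a=1
  k=5: m=1, d=38, a=1
  k=6: m=37, d=1, a=74
d=1 and a=2a₀=74 at k=6, so the next step gives (m, d) = (37, 38) again — its k=1 value — and the period has length 6.

[37; 1, 1, 24, 1, 1, 74]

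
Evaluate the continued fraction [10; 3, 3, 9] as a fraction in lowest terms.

958/93

Fold from the inside: start with 9/1.
  3 + 1/9 = 28/9
  3 + 9/28 = 93/28
  10 + 28/93 = 958/93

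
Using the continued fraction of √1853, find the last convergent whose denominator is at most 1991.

39818/925

√1853 = [43; 21, 1, 1, 21, 86, …] (period length 5).
Convergents:
  p_0/q_0 = 43/1
  p_1/q_1 = 904/21
  p_2/q_2 = 947/22
  p_3/q_3 = 1851/43
  p_4/q_4 = 39818/925
  p_5/q_5 = 3426199/79593
q_4 = 925 ≤ 1991 < 79593 = q_5, so the answer is 39818/925.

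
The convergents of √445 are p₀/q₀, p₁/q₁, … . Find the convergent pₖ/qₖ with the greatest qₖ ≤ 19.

√445 = [21; 10, 1, 1, 10, 42, …] (period length 5).
Convergents:
  p_0/q_0 = 21/1
  p_1/q_1 = 211/10
  p_2/q_2 = 232/11
  p_3/q_3 = 443/21
q_2 = 11 ≤ 19 < 21 = q_3, so the answer is 232/11.

232/11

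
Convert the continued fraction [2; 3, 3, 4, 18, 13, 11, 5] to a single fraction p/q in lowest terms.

1328609/577080

Fold from the inside: start with 5/1.
  11 + 1/5 = 56/5
  13 + 5/56 = 733/56
  18 + 56/733 = 13250/733
  4 + 733/13250 = 53733/13250
  3 + 13250/53733 = 174449/53733
  3 + 53733/174449 = 577080/174449
  2 + 174449/577080 = 1328609/577080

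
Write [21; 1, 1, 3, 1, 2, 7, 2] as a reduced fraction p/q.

Using pₖ = aₖpₖ₋₁ + pₖ₋₂ and qₖ = aₖqₖ₋₁ + qₖ₋₂:
  k=0: a=21, p=21, q=1
  k=1: a=1, p=22, q=1
  k=2: a=1, p=43, q=2
  k=3: a=3, p=151, q=7
  k=4: a=1, p=194, q=9
  k=5: a=2, p=539, q=25
  k=6: a=7, p=3967, q=184
  k=7: a=2, p=8473, q=393

8473/393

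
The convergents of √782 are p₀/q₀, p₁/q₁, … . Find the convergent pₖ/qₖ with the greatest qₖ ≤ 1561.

43037/1539

√782 = [27; 1, 26, 1, 54, …] (period length 4).
Convergents:
  p_0/q_0 = 27/1
  p_1/q_1 = 28/1
  p_2/q_2 = 755/27
  p_3/q_3 = 783/28
  p_4/q_4 = 43037/1539
  p_5/q_5 = 43820/1567
q_4 = 1539 ≤ 1561 < 1567 = q_5, so the answer is 43037/1539.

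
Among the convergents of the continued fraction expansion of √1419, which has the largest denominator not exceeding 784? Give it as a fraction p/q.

√1419 = [37; 1, 2, 37, 2, 1, 74, …] (period length 6).
Convergents:
  p_0/q_0 = 37/1
  p_1/q_1 = 38/1
  p_2/q_2 = 113/3
  p_3/q_3 = 4219/112
  p_4/q_4 = 8551/227
  p_5/q_5 = 12770/339
  p_6/q_6 = 953531/25313
q_5 = 339 ≤ 784 < 25313 = q_6, so the answer is 12770/339.

12770/339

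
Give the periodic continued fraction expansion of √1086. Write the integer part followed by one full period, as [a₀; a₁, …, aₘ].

[32; 1, 20, 1, 64]

a₀ = ⌊√1086⌋ = 32.
With m₀=0, d₀=1 and mₖ₊₁ = dₖaₖ − mₖ, dₖ₊₁ = (n − mₖ₊₁²)/dₖ, aₖ₊₁ = ⌊(a₀+mₖ₊₁)/dₖ₊₁⌋:
  k=1: m=32, d=62, a=1
  k=2: m=30, d=3, a=20
  k=3: m=30, d=62, a=1
  k=4: m=32, d=1, a=64
d=1 and a=2a₀=64 at k=4, so the next step gives (m, d) = (32, 62) again — its k=1 value — and the period has length 4.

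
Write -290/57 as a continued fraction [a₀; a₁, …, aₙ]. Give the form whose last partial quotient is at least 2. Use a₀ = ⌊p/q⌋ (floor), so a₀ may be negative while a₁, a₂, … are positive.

[-6; 1, 10, 2, 2]

-290 = -6·57 + 52
57 = 1·52 + 5
52 = 10·5 + 2
5 = 2·2 + 1
2 = 2·1 + 0  (stop)
So -290/57 = [-6; 1, 10, 2, 2].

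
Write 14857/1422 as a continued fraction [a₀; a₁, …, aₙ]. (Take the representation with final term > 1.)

[10; 2, 4, 3, 3, 2, 6]

14857 = 10×1422 + 637
1422 = 2×637 + 148
637 = 4×148 + 45
148 = 3×45 + 13
45 = 3×13 + 6
13 = 2×6 + 1
6 = 6×1 + 0  (stop)
So 14857/1422 = [10; 2, 4, 3, 3, 2, 6].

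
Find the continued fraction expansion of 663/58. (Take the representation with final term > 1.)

[11; 2, 3, 8]

663 = 11*58 + 25
58 = 2*25 + 8
25 = 3*8 + 1
8 = 8*1 + 0  (stop)
So 663/58 = [11; 2, 3, 8].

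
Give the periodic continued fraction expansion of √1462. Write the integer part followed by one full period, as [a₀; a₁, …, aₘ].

a₀ = ⌊√1462⌋ = 38.
With m₀=0, d₀=1 and mₖ₊₁ = dₖaₖ − mₖ, dₖ₊₁ = (n − mₖ₊₁²)/dₖ, aₖ₊₁ = ⌊(a₀+mₖ₊₁)/dₖ₊₁⌋:
  k=1: m=38, d=18, a=4
  k=2: m=34, d=17, a=4
  k=3: m=34, d=18, a=4
  k=4: m=38, d=1, a=76
d=1 and a=2a₀=76 at k=4, so the next step gives (m, d) = (38, 18) again — its k=1 value — and the period has length 4.

[38; 4, 4, 4, 76]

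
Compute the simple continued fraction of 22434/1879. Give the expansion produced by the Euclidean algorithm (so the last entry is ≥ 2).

[11; 1, 15, 2, 13, 1, 3]

22434 = 11*1879 + 1765
1879 = 1*1765 + 114
1765 = 15*114 + 55
114 = 2*55 + 4
55 = 13*4 + 3
4 = 1*3 + 1
3 = 3*1 + 0  (stop)
So 22434/1879 = [11; 1, 15, 2, 13, 1, 3].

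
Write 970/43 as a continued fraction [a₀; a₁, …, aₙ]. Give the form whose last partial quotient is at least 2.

[22; 1, 1, 3, 1, 4]

970 = 22*43 + 24
43 = 1*24 + 19
24 = 1*19 + 5
19 = 3*5 + 4
5 = 1*4 + 1
4 = 4*1 + 0  (stop)
So 970/43 = [22; 1, 1, 3, 1, 4].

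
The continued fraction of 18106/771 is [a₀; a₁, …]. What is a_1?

18106 = 23·771 + 373   →  a_0 = 23
771 = 2·373 + 25   →  a_1 = 2

2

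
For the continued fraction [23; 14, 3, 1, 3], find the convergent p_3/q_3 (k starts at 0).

Using pₖ = aₖpₖ₋₁ + pₖ₋₂, qₖ = aₖqₖ₋₁ + qₖ₋₂ (with p₋₁=1, p₋₂=0, q₋₁=0, q₋₂=1):
  k=0: a=23, p=23, q=1
  k=1: a=14, p=323, q=14
  k=2: a=3, p=992, q=43
  k=3: a=1, p=1315, q=57

1315/57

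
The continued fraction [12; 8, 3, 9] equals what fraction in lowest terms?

2824/233

Using pₖ = aₖpₖ₋₁ + pₖ₋₂ and qₖ = aₖqₖ₋₁ + qₖ₋₂:
  k=0: a=12, p=12, q=1
  k=1: a=8, p=97, q=8
  k=2: a=3, p=303, q=25
  k=3: a=9, p=2824, q=233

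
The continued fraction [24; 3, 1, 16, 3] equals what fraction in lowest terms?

Using pₖ = aₖpₖ₋₁ + pₖ₋₂ and qₖ = aₖqₖ₋₁ + qₖ₋₂:
  k=0: a=24, p=24, q=1
  k=1: a=3, p=73, q=3
  k=2: a=1, p=97, q=4
  k=3: a=16, p=1625, q=67
  k=4: a=3, p=4972, q=205

4972/205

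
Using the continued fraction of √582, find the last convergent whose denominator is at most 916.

9288/385

√582 = [24; 8, 48, …] (period length 2).
Convergents:
  p_0/q_0 = 24/1
  p_1/q_1 = 193/8
  p_2/q_2 = 9288/385
  p_3/q_3 = 74497/3088
q_2 = 385 ≤ 916 < 3088 = q_3, so the answer is 9288/385.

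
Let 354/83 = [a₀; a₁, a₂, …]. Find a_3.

354 = 4·83 + 22   →  a_0 = 4
83 = 3·22 + 17   →  a_1 = 3
22 = 1·17 + 5   →  a_2 = 1
17 = 3·5 + 2   →  a_3 = 3

3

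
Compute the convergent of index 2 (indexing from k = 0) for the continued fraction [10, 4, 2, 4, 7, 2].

92/9

Using pₖ = aₖpₖ₋₁ + pₖ₋₂, qₖ = aₖqₖ₋₁ + qₖ₋₂ (with p₋₁=1, p₋₂=0, q₋₁=0, q₋₂=1):
  k=0: a=10, p=10, q=1
  k=1: a=4, p=41, q=4
  k=2: a=2, p=92, q=9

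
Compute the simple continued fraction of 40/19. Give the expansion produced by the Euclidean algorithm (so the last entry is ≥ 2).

[2; 9, 2]

40 = 2*19 + 2
19 = 9*2 + 1
2 = 2*1 + 0  (stop)
So 40/19 = [2; 9, 2].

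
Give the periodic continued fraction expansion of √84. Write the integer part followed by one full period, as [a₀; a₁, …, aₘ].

[9; 6, 18]

a₀ = ⌊√84⌋ = 9.
With m₀=0, d₀=1 and mₖ₊₁ = dₖaₖ − mₖ, dₖ₊₁ = (n − mₖ₊₁²)/dₖ, aₖ₊₁ = ⌊(a₀+mₖ₊₁)/dₖ₊₁⌋:
  k=1: m=9, d=3, a=6
  k=2: m=9, d=1, a=18
d=1 and a=2a₀=18 at k=2, so the next step gives (m, d) = (9, 3) again — its k=1 value — and the period has length 2.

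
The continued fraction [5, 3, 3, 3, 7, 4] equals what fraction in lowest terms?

5287/997

Using pₖ = aₖpₖ₋₁ + pₖ₋₂ and qₖ = aₖqₖ₋₁ + qₖ₋₂:
  k=0: a=5, p=5, q=1
  k=1: a=3, p=16, q=3
  k=2: a=3, p=53, q=10
  k=3: a=3, p=175, q=33
  k=4: a=7, p=1278, q=241
  k=5: a=4, p=5287, q=997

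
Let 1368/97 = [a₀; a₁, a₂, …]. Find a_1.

1368 = 14·97 + 10   →  a_0 = 14
97 = 9·10 + 7   →  a_1 = 9

9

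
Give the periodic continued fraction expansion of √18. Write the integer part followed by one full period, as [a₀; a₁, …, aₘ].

a₀ = ⌊√18⌋ = 4.
With m₀=0, d₀=1 and mₖ₊₁ = dₖaₖ − mₖ, dₖ₊₁ = (n − mₖ₊₁²)/dₖ, aₖ₊₁ = ⌊(a₀+mₖ₊₁)/dₖ₊₁⌋:
  k=1: m=4, d=2, a=4
  k=2: m=4, d=1, a=8
d=1 and a=2a₀=8 at k=2, so the next step gives (m, d) = (4, 2) again — its k=1 value — and the period has length 2.

[4; 4, 8]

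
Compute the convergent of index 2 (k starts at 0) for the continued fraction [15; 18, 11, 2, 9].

Using pₖ = aₖpₖ₋₁ + pₖ₋₂, qₖ = aₖqₖ₋₁ + qₖ₋₂ (with p₋₁=1, p₋₂=0, q₋₁=0, q₋₂=1):
  k=0: a=15, p=15, q=1
  k=1: a=18, p=271, q=18
  k=2: a=11, p=2996, q=199

2996/199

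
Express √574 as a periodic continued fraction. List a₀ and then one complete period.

a₀ = ⌊√574⌋ = 23.
With m₀=0, d₀=1 and mₖ₊₁ = dₖaₖ − mₖ, dₖ₊₁ = (n − mₖ₊₁²)/dₖ, aₖ₊₁ = ⌊(a₀+mₖ₊₁)/dₖ₊₁⌋:
  k=1: m=23, d=45, a=1
  k=2: m=22, d=2, a=22
  k=3: m=22, d=45, a=1
  k=4: m=23, d=1, a=46
d=1 and a=2a₀=46 at k=4, so the next step gives (m, d) = (23, 45) again — its k=1 value — and the period has length 4.

[23; 1, 22, 1, 46]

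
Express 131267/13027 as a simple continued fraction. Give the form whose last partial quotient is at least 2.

[10; 13, 15, 9, 2, 3]

131267 = 10·13027 + 997
13027 = 13·997 + 66
997 = 15·66 + 7
66 = 9·7 + 3
7 = 2·3 + 1
3 = 3·1 + 0  (stop)
So 131267/13027 = [10; 13, 15, 9, 2, 3].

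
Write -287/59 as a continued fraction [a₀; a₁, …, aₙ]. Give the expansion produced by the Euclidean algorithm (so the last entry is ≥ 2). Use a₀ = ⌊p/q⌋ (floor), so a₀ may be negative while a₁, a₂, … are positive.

[-5; 7, 2, 1, 2]

-287 = -5·59 + 8
59 = 7·8 + 3
8 = 2·3 + 2
3 = 1·2 + 1
2 = 2·1 + 0  (stop)
So -287/59 = [-5; 7, 2, 1, 2].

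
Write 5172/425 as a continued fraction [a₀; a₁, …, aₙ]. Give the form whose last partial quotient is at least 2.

[12; 5, 1, 9, 3, 2]

5172 = 12·425 + 72
425 = 5·72 + 65
72 = 1·65 + 7
65 = 9·7 + 2
7 = 3·2 + 1
2 = 2·1 + 0  (stop)
So 5172/425 = [12; 5, 1, 9, 3, 2].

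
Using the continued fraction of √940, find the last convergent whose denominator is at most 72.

√940 = [30; 1, 1, 1, 14, 1, 1, 1, 60, …] (period length 8).
Convergents:
  p_0/q_0 = 30/1
  p_1/q_1 = 31/1
  p_2/q_2 = 61/2
  p_3/q_3 = 92/3
  p_4/q_4 = 1349/44
  p_5/q_5 = 1441/47
  p_6/q_6 = 2790/91
q_5 = 47 ≤ 72 < 91 = q_6, so the answer is 1441/47.

1441/47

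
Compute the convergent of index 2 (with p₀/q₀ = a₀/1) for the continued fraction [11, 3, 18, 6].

Using pₖ = aₖpₖ₋₁ + pₖ₋₂, qₖ = aₖqₖ₋₁ + qₖ₋₂ (with p₋₁=1, p₋₂=0, q₋₁=0, q₋₂=1):
  k=0: a=11, p=11, q=1
  k=1: a=3, p=34, q=3
  k=2: a=18, p=623, q=55

623/55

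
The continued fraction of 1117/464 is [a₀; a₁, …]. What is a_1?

2

1117 = 2·464 + 189   →  a_0 = 2
464 = 2·189 + 86   →  a_1 = 2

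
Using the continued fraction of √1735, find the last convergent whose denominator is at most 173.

√1735 = [41; 1, 1, 1, 7, 1, 1, 1, 82, …] (period length 8).
Convergents:
  p_0/q_0 = 41/1
  p_1/q_1 = 42/1
  p_2/q_2 = 83/2
  p_3/q_3 = 125/3
  p_4/q_4 = 958/23
  p_5/q_5 = 1083/26
  p_6/q_6 = 2041/49
  p_7/q_7 = 3124/75
  p_8/q_8 = 258209/6199
q_7 = 75 ≤ 173 < 6199 = q_8, so the answer is 3124/75.

3124/75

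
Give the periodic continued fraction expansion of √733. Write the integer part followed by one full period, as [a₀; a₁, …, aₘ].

a₀ = ⌊√733⌋ = 27.
With m₀=0, d₀=1 and mₖ₊₁ = dₖaₖ − mₖ, dₖ₊₁ = (n − mₖ₊₁²)/dₖ, aₖ₊₁ = ⌊(a₀+mₖ₊₁)/dₖ₊₁⌋:
  k=1: m=27, d=4, a=13
  k=2: m=25, d=27, a=1
  k=3: m=2, d=27, a=1
  k=4: m=25, d=4, a=13
  k=5: m=27, d=1, a=54
d=1 and a=2a₀=54 at k=5, so the next step gives (m, d) = (27, 4) again — its k=1 value — and the period has length 5.

[27; 13, 1, 1, 13, 54]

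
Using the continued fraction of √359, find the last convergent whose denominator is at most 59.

360/19

√359 = [18; 1, 17, 1, 36, …] (period length 4).
Convergents:
  p_0/q_0 = 18/1
  p_1/q_1 = 19/1
  p_2/q_2 = 341/18
  p_3/q_3 = 360/19
  p_4/q_4 = 13301/702
q_3 = 19 ≤ 59 < 702 = q_4, so the answer is 360/19.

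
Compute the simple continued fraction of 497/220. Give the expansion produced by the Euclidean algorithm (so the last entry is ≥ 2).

[2; 3, 1, 6, 8]

497 = 2·220 + 57
220 = 3·57 + 49
57 = 1·49 + 8
49 = 6·8 + 1
8 = 8·1 + 0  (stop)
So 497/220 = [2; 3, 1, 6, 8].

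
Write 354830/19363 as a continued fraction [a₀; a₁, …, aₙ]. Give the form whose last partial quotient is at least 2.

[18; 3, 13, 3, 1, 12, 2, 4]

354830 = 18×19363 + 6296
19363 = 3×6296 + 475
6296 = 13×475 + 121
475 = 3×121 + 112
121 = 1×112 + 9
112 = 12×9 + 4
9 = 2×4 + 1
4 = 4×1 + 0  (stop)
So 354830/19363 = [18; 3, 13, 3, 1, 12, 2, 4].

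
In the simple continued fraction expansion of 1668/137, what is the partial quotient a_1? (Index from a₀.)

1668 = 12·137 + 24   →  a_0 = 12
137 = 5·24 + 17   →  a_1 = 5

5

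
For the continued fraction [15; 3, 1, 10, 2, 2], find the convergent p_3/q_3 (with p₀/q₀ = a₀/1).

Using pₖ = aₖpₖ₋₁ + pₖ₋₂, qₖ = aₖqₖ₋₁ + qₖ₋₂ (with p₋₁=1, p₋₂=0, q₋₁=0, q₋₂=1):
  k=0: a=15, p=15, q=1
  k=1: a=3, p=46, q=3
  k=2: a=1, p=61, q=4
  k=3: a=10, p=656, q=43

656/43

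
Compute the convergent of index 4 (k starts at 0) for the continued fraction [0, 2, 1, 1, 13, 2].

27/68

Using pₖ = aₖpₖ₋₁ + pₖ₋₂, qₖ = aₖqₖ₋₁ + qₖ₋₂ (with p₋₁=1, p₋₂=0, q₋₁=0, q₋₂=1):
  k=0: a=0, p=0, q=1
  k=1: a=2, p=1, q=2
  k=2: a=1, p=1, q=3
  k=3: a=1, p=2, q=5
  k=4: a=13, p=27, q=68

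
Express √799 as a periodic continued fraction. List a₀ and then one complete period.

a₀ = ⌊√799⌋ = 28.

[28; 3, 1, 3, 56]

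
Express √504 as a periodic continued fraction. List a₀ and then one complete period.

a₀ = ⌊√504⌋ = 22.
With m₀=0, d₀=1 and mₖ₊₁ = dₖaₖ − mₖ, dₖ₊₁ = (n − mₖ₊₁²)/dₖ, aₖ₊₁ = ⌊(a₀+mₖ₊₁)/dₖ₊₁⌋:
  k=1: m=22, d=20, a=2
  k=2: m=18, d=9, a=4
  k=3: m=18, d=20, a=2
  k=4: m=22, d=1, a=44
d=1 and a=2a₀=44 at k=4, so the next step gives (m, d) = (22, 20) again — its k=1 value — and the period has length 4.

[22; 2, 4, 2, 44]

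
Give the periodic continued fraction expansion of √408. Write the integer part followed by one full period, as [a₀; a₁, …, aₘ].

[20; 5, 40]

a₀ = ⌊√408⌋ = 20.
With m₀=0, d₀=1 and mₖ₊₁ = dₖaₖ − mₖ, dₖ₊₁ = (n − mₖ₊₁²)/dₖ, aₖ₊₁ = ⌊(a₀+mₖ₊₁)/dₖ₊₁⌋:
  k=1: m=20, d=8, a=5
  k=2: m=20, d=1, a=40
d=1 and a=2a₀=40 at k=2, so the next step gives (m, d) = (20, 8) again — its k=1 value — and the period has length 2.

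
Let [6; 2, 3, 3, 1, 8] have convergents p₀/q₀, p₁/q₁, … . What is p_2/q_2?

45/7

Using pₖ = aₖpₖ₋₁ + pₖ₋₂, qₖ = aₖqₖ₋₁ + qₖ₋₂ (with p₋₁=1, p₋₂=0, q₋₁=0, q₋₂=1):
  k=0: a=6, p=6, q=1
  k=1: a=2, p=13, q=2
  k=2: a=3, p=45, q=7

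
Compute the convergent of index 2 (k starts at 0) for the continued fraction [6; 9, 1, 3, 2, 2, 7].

Using pₖ = aₖpₖ₋₁ + pₖ₋₂, qₖ = aₖqₖ₋₁ + qₖ₋₂ (with p₋₁=1, p₋₂=0, q₋₁=0, q₋₂=1):
  k=0: a=6, p=6, q=1
  k=1: a=9, p=55, q=9
  k=2: a=1, p=61, q=10

61/10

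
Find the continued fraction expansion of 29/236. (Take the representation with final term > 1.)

[0; 8, 7, 4]

29 = 0×236 + 29
236 = 8×29 + 4
29 = 7×4 + 1
4 = 4×1 + 0  (stop)
So 29/236 = [0; 8, 7, 4].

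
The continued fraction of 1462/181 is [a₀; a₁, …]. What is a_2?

1462 = 8·181 + 14   →  a_0 = 8
181 = 12·14 + 13   →  a_1 = 12
14 = 1·13 + 1   →  a_2 = 1

1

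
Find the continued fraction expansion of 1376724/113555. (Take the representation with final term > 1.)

1376724 = 12*113555 + 14064
113555 = 8*14064 + 1043
14064 = 13*1043 + 505
1043 = 2*505 + 33
505 = 15*33 + 10
33 = 3*10 + 3
10 = 3*3 + 1
3 = 3*1 + 0  (stop)
So 1376724/113555 = [12; 8, 13, 2, 15, 3, 3, 3].

[12; 8, 13, 2, 15, 3, 3, 3]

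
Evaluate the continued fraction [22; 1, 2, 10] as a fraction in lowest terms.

Fold from the inside: start with 10/1.
  2 + 1/10 = 21/10
  1 + 10/21 = 31/21
  22 + 21/31 = 703/31

703/31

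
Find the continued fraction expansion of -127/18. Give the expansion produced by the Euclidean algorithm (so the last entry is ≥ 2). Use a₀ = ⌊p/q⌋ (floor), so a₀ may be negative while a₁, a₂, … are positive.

-127 = -8·18 + 17
18 = 1·17 + 1
17 = 17·1 + 0  (stop)
So -127/18 = [-8; 1, 17].

[-8; 1, 17]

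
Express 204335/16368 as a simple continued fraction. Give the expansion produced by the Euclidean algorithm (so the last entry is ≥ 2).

[12; 2, 14, 1, 16, 10, 3]

204335 = 12*16368 + 7919
16368 = 2*7919 + 530
7919 = 14*530 + 499
530 = 1*499 + 31
499 = 16*31 + 3
31 = 10*3 + 1
3 = 3*1 + 0  (stop)
So 204335/16368 = [12; 2, 14, 1, 16, 10, 3].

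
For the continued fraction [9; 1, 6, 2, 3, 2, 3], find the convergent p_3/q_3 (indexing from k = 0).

148/15

Using pₖ = aₖpₖ₋₁ + pₖ₋₂, qₖ = aₖqₖ₋₁ + qₖ₋₂ (with p₋₁=1, p₋₂=0, q₋₁=0, q₋₂=1):
  k=0: a=9, p=9, q=1
  k=1: a=1, p=10, q=1
  k=2: a=6, p=69, q=7
  k=3: a=2, p=148, q=15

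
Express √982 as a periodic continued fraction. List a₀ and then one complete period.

[31; 2, 1, 30, 1, 2, 62]

a₀ = ⌊√982⌋ = 31.
With m₀=0, d₀=1 and mₖ₊₁ = dₖaₖ − mₖ, dₖ₊₁ = (n − mₖ₊₁²)/dₖ, aₖ₊₁ = ⌊(a₀+mₖ₊₁)/dₖ₊₁⌋:
  k=1: m=31, d=21, a=2
  k=2: m=11, d=41, a=1
  k=3: m=30, d=2, a=30
  k=4: m=30, d=41, a=1
  k=5: m=11, d=21, a=2
  k=6: m=31, d=1, a=62
d=1 and a=2a₀=62 at k=6, so the next step gives (m, d) = (31, 21) again — its k=1 value — and the period has length 6.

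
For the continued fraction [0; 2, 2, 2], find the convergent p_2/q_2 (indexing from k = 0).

2/5

Using pₖ = aₖpₖ₋₁ + pₖ₋₂, qₖ = aₖqₖ₋₁ + qₖ₋₂ (with p₋₁=1, p₋₂=0, q₋₁=0, q₋₂=1):
  k=0: a=0, p=0, q=1
  k=1: a=2, p=1, q=2
  k=2: a=2, p=2, q=5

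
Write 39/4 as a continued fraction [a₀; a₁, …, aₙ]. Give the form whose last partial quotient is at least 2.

39 = 9×4 + 3
4 = 1×3 + 1
3 = 3×1 + 0  (stop)
So 39/4 = [9; 1, 3].

[9; 1, 3]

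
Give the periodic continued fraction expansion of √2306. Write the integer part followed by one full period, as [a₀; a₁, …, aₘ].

[48; 48, 96]

a₀ = ⌊√2306⌋ = 48.
With m₀=0, d₀=1 and mₖ₊₁ = dₖaₖ − mₖ, dₖ₊₁ = (n − mₖ₊₁²)/dₖ, aₖ₊₁ = ⌊(a₀+mₖ₊₁)/dₖ₊₁⌋:
  k=1: m=48, d=2, a=48
  k=2: m=48, d=1, a=96
d=1 and a=2a₀=96 at k=2, so the next step gives (m, d) = (48, 2) again — its k=1 value — and the period has length 2.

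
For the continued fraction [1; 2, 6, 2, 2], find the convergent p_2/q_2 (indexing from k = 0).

19/13

Using pₖ = aₖpₖ₋₁ + pₖ₋₂, qₖ = aₖqₖ₋₁ + qₖ₋₂ (with p₋₁=1, p₋₂=0, q₋₁=0, q₋₂=1):
  k=0: a=1, p=1, q=1
  k=1: a=2, p=3, q=2
  k=2: a=6, p=19, q=13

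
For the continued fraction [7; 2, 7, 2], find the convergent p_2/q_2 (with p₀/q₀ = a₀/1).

112/15

Using pₖ = aₖpₖ₋₁ + pₖ₋₂, qₖ = aₖqₖ₋₁ + qₖ₋₂ (with p₋₁=1, p₋₂=0, q₋₁=0, q₋₂=1):
  k=0: a=7, p=7, q=1
  k=1: a=2, p=15, q=2
  k=2: a=7, p=112, q=15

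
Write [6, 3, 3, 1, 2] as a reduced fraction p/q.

Using pₖ = aₖpₖ₋₁ + pₖ₋₂ and qₖ = aₖqₖ₋₁ + qₖ₋₂:
  k=0: a=6, p=6, q=1
  k=1: a=3, p=19, q=3
  k=2: a=3, p=63, q=10
  k=3: a=1, p=82, q=13
  k=4: a=2, p=227, q=36

227/36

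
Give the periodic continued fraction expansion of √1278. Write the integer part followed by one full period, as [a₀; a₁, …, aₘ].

[35; 1, 2, 1, 70]

a₀ = ⌊√1278⌋ = 35.
With m₀=0, d₀=1 and mₖ₊₁ = dₖaₖ − mₖ, dₖ₊₁ = (n − mₖ₊₁²)/dₖ, aₖ₊₁ = ⌊(a₀+mₖ₊₁)/dₖ₊₁⌋:
  k=1: m=35, d=53, a=1
  k=2: m=18, d=18, a=2
  k=3: m=18, d=53, a=1
  k=4: m=35, d=1, a=70
d=1 and a=2a₀=70 at k=4, so the next step gives (m, d) = (35, 53) again — its k=1 value — and the period has length 4.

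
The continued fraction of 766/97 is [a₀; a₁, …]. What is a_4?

2

766 = 7·97 + 87   →  a_0 = 7
97 = 1·87 + 10   →  a_1 = 1
87 = 8·10 + 7   →  a_2 = 8
10 = 1·7 + 3   →  a_3 = 1
7 = 2·3 + 1   →  a_4 = 2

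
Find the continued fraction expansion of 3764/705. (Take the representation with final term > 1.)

[5; 2, 1, 18, 1, 11]

3764 = 5*705 + 239
705 = 2*239 + 227
239 = 1*227 + 12
227 = 18*12 + 11
12 = 1*11 + 1
11 = 11*1 + 0  (stop)
So 3764/705 = [5; 2, 1, 18, 1, 11].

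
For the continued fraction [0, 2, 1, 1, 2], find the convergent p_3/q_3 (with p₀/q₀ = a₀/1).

Using pₖ = aₖpₖ₋₁ + pₖ₋₂, qₖ = aₖqₖ₋₁ + qₖ₋₂ (with p₋₁=1, p₋₂=0, q₋₁=0, q₋₂=1):
  k=0: a=0, p=0, q=1
  k=1: a=2, p=1, q=2
  k=2: a=1, p=1, q=3
  k=3: a=1, p=2, q=5

2/5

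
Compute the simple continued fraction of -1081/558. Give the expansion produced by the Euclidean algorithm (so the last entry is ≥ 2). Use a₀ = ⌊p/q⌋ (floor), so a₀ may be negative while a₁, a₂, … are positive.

[-2; 15, 1, 16, 2]

-1081 = -2*558 + 35
558 = 15*35 + 33
35 = 1*33 + 2
33 = 16*2 + 1
2 = 2*1 + 0  (stop)
So -1081/558 = [-2; 15, 1, 16, 2].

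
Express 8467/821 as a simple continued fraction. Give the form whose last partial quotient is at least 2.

8467 = 10*821 + 257
821 = 3*257 + 50
257 = 5*50 + 7
50 = 7*7 + 1
7 = 7*1 + 0  (stop)
So 8467/821 = [10; 3, 5, 7, 7].

[10; 3, 5, 7, 7]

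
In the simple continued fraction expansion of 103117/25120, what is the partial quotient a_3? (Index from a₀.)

1

103117 = 4·25120 + 2637   →  a_0 = 4
25120 = 9·2637 + 1387   →  a_1 = 9
2637 = 1·1387 + 1250   →  a_2 = 1
1387 = 1·1250 + 137   →  a_3 = 1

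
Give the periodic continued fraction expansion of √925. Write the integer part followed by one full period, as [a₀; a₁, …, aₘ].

a₀ = ⌊√925⌋ = 30.

[30; 2, 2, 2, 2, 60]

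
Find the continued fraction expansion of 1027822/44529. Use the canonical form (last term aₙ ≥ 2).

[23; 12, 5, 2, 6, 3, 16]

1027822 = 23*44529 + 3655
44529 = 12*3655 + 669
3655 = 5*669 + 310
669 = 2*310 + 49
310 = 6*49 + 16
49 = 3*16 + 1
16 = 16*1 + 0  (stop)
So 1027822/44529 = [23; 12, 5, 2, 6, 3, 16].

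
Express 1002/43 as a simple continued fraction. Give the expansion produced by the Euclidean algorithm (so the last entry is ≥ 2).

1002 = 23·43 + 13
43 = 3·13 + 4
13 = 3·4 + 1
4 = 4·1 + 0  (stop)
So 1002/43 = [23; 3, 3, 4].

[23; 3, 3, 4]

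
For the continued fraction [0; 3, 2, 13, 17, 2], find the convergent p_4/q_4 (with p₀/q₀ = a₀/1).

461/1605

Using pₖ = aₖpₖ₋₁ + pₖ₋₂, qₖ = aₖqₖ₋₁ + qₖ₋₂ (with p₋₁=1, p₋₂=0, q₋₁=0, q₋₂=1):
  k=0: a=0, p=0, q=1
  k=1: a=3, p=1, q=3
  k=2: a=2, p=2, q=7
  k=3: a=13, p=27, q=94
  k=4: a=17, p=461, q=1605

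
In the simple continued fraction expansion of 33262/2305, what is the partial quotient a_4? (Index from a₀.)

14

33262 = 14·2305 + 992   →  a_0 = 14
2305 = 2·992 + 321   →  a_1 = 2
992 = 3·321 + 29   →  a_2 = 3
321 = 11·29 + 2   →  a_3 = 11
29 = 14·2 + 1   →  a_4 = 14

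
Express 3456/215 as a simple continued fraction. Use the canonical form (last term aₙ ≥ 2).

[16; 13, 2, 3, 2]

3456 = 16×215 + 16
215 = 13×16 + 7
16 = 2×7 + 2
7 = 3×2 + 1
2 = 2×1 + 0  (stop)
So 3456/215 = [16; 13, 2, 3, 2].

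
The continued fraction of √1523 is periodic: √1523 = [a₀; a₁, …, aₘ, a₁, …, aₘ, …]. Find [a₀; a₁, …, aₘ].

[39; 39, 78]

a₀ = ⌊√1523⌋ = 39.
With m₀=0, d₀=1 and mₖ₊₁ = dₖaₖ − mₖ, dₖ₊₁ = (n − mₖ₊₁²)/dₖ, aₖ₊₁ = ⌊(a₀+mₖ₊₁)/dₖ₊₁⌋:
  k=1: m=39, d=2, a=39
  k=2: m=39, d=1, a=78
d=1 and a=2a₀=78 at k=2, so the next step gives (m, d) = (39, 2) again — its k=1 value — and the period has length 2.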